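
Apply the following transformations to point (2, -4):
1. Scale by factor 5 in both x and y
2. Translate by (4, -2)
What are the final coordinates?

Step 1: Scale (2, -4) by 5 → (10, -20)
Step 2: Translate by (4, -2) → (14, -22)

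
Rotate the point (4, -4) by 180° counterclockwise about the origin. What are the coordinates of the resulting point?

Rotation matrix for 180°: [[cos 180°, -sin 180°], [sin 180°, cos 180°]] = [[-1, 0], [0, -1]]
[[-1, 0], [0, -1]] × [4, -4]ᵀ = [-4, 4]ᵀ
Result: (-4, 4)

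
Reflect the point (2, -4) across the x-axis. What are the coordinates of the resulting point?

Reflection across x-axis: (2, -4) → (2, 4)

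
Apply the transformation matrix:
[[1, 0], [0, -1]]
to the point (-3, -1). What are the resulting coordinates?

Matrix multiplication:
[[1, 0], [0, -1]] × [-3, -1]ᵀ
= [(1)(-3) + (0)(-1), (0)(-3) + (-1)(-1)]ᵀ
= [-3, 1]ᵀ
Result: (-3, 1)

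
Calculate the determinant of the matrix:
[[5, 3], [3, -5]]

For a 2×2 matrix [[a, b], [c, d]], det = ad - bc
det = (5)(-5) - (3)(3) = -25 - 9 = -34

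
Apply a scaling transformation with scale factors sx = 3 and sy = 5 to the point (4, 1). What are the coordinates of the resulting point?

Scaling matrix:
[[3, 0], [0, 5]]
Result: (4 × 3, 1 × 5) = (12, 5)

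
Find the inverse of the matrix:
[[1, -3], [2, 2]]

For [[a,b],[c,d]], inverse = (1/det)·[[d,-b],[-c,a]]
det = (1)(2) - (-3)(2) = 2 - -6 = 8
Inverse = (1/8)·[[2, 3], [-2, 1]]
= [[1/4, 3/8], [-1/4, 1/8]]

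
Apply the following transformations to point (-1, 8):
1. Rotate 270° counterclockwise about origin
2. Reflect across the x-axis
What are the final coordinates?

Step 1: Rotate 270° → (8, 1)
Step 2: Reflect across x-axis → (8, -1)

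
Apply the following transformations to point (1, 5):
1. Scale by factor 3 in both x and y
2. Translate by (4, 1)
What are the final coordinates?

Step 1: Scale (1, 5) by 3 → (3, 15)
Step 2: Translate by (4, 1) → (7, 16)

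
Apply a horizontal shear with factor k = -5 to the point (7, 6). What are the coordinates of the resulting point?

Shear matrix for horizontal shear with factor k = -5:
[[1, -5], [0, 1]]
Result: (7, 6) → (-23, 6)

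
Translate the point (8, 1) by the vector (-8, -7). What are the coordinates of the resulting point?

Translation by (-8, -7) (homogeneous matrix [[1, 0, -8], [0, 1, -7], [0, 0, 1]]):
x' = 8 + -8 = 0
y' = 1 + -7 = -6
Result: (0, -6)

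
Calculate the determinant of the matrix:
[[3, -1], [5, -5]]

For a 2×2 matrix [[a, b], [c, d]], det = ad - bc
det = (3)(-5) - (-1)(5) = -15 - -5 = -10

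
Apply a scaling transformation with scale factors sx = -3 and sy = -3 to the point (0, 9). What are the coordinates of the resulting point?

Scaling matrix:
[[-3, 0], [0, -3]]
Result: (0 × -3, 9 × -3) = (0, -27)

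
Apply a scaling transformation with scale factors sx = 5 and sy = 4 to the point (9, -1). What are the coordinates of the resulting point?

Scaling matrix:
[[5, 0], [0, 4]]
Result: (9 × 5, -1 × 4) = (45, -4)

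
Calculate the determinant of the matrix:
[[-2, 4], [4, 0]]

For a 2×2 matrix [[a, b], [c, d]], det = ad - bc
det = (-2)(0) - (4)(4) = 0 - 16 = -16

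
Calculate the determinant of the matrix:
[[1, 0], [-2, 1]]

For a 2×2 matrix [[a, b], [c, d]], det = ad - bc
det = (1)(1) - (0)(-2) = 1 - 0 = 1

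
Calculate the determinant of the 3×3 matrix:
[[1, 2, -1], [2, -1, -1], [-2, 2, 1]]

Expansion along first row:
det = 1·det([[-1,-1],[2,1]]) - 2·det([[2,-1],[-2,1]]) + -1·det([[2,-1],[-2,2]])
    = 1·(-1·1 - -1·2) - 2·(2·1 - -1·-2) + -1·(2·2 - -1·-2)
    = 1·1 - 2·0 + -1·2
    = 1 + 0 + -2 = -1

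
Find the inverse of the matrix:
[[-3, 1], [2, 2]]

For [[a,b],[c,d]], inverse = (1/det)·[[d,-b],[-c,a]]
det = (-3)(2) - (1)(2) = -6 - 2 = -8
Inverse = (1/-8)·[[2, -1], [-2, -3]]
= [[-1/4, 1/8], [1/4, 3/8]]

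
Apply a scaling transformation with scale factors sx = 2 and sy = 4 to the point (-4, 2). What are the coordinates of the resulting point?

Scaling matrix:
[[2, 0], [0, 4]]
Result: (-4 × 2, 2 × 4) = (-8, 8)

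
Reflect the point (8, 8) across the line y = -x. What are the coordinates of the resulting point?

Reflection across line y = -x: (8, 8) → (-8, -8)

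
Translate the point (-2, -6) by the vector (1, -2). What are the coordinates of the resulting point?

Translation by (1, -2) (homogeneous matrix [[1, 0, 1], [0, 1, -2], [0, 0, 1]]):
x' = -2 + 1 = -1
y' = -6 + -2 = -8
Result: (-1, -8)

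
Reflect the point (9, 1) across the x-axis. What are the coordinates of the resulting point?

Reflection across x-axis: (9, 1) → (9, -1)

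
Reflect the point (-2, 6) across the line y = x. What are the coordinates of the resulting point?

Reflection across line y = x: (-2, 6) → (6, -2)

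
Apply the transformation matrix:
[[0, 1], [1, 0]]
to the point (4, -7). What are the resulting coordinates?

Matrix multiplication:
[[0, 1], [1, 0]] × [4, -7]ᵀ
= [(0)(4) + (1)(-7), (1)(4) + (0)(-7)]ᵀ
= [-7, 4]ᵀ
Result: (-7, 4)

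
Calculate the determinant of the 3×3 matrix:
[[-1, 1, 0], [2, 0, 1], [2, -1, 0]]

Expansion along first row:
det = -1·det([[0,1],[-1,0]]) - 1·det([[2,1],[2,0]]) + 0·det([[2,0],[2,-1]])
    = -1·(0·0 - 1·-1) - 1·(2·0 - 1·2) + 0·(2·-1 - 0·2)
    = -1·1 - 1·-2 + 0·-2
    = -1 + 2 + 0 = 1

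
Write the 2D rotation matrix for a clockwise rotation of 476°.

Rotation matrix formula: [[cos θ, -sin θ], [sin θ, cos θ]]
A clockwise rotation by 476° is equivalent to a counterclockwise rotation by -476°.
For θ = -476°:
cos(-476°) = -0.4384
sin(-476°) = -0.8988
Result: [[-0.4384, 0.8988], [-0.8988, -0.4384]]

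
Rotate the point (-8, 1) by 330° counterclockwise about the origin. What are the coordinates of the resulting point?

Rotation matrix for 330°: [[cos 330°, -sin 330°], [sin 330°, cos 330°]] ≈ [[0.866025, 0.500000], [-0.500000, 0.866025]]
[[0.866025, 0.500000], [-0.500000, 0.866025]] × [-8, 1]ᵀ ≈ [-6.4282, 4.8660]ᵀ
Result: (-6.4282, 4.8660)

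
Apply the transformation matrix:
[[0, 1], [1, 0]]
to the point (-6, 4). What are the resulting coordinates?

Matrix multiplication:
[[0, 1], [1, 0]] × [-6, 4]ᵀ
= [(0)(-6) + (1)(4), (1)(-6) + (0)(4)]ᵀ
= [4, -6]ᵀ
Result: (4, -6)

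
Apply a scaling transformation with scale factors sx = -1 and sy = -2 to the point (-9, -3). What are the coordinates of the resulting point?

Scaling matrix:
[[-1, 0], [0, -2]]
Result: (-9 × -1, -3 × -2) = (9, 6)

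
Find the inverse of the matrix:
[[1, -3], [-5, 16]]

For [[a,b],[c,d]], inverse = (1/det)·[[d,-b],[-c,a]]
det = (1)(16) - (-3)(-5) = 16 - 15 = 1
Inverse = [[16, 3], [5, 1]]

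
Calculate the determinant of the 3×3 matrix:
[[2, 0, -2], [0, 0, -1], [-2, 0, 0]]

Expansion along first row:
det = 2·det([[0,-1],[0,0]]) - 0·det([[0,-1],[-2,0]]) + -2·det([[0,0],[-2,0]])
    = 2·(0·0 - -1·0) - 0·(0·0 - -1·-2) + -2·(0·0 - 0·-2)
    = 2·0 - 0·-2 + -2·0
    = 0 + 0 + 0 = 0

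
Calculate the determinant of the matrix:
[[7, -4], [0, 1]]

For a 2×2 matrix [[a, b], [c, d]], det = ad - bc
det = (7)(1) - (-4)(0) = 7 - 0 = 7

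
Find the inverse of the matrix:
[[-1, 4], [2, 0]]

For [[a,b],[c,d]], inverse = (1/det)·[[d,-b],[-c,a]]
det = (-1)(0) - (4)(2) = 0 - 8 = -8
Inverse = (1/-8)·[[0, -4], [-2, -1]]
= [[0, 1/2], [1/4, 1/8]]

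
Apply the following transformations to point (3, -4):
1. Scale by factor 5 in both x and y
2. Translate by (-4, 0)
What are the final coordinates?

Step 1: Scale (3, -4) by 5 → (15, -20)
Step 2: Translate by (-4, 0) → (11, -20)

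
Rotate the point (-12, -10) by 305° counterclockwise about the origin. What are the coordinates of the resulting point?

Rotation matrix for 305°: [[cos 305°, -sin 305°], [sin 305°, cos 305°]] ≈ [[0.573576, 0.819152], [-0.819152, 0.573576]]
[[0.573576, 0.819152], [-0.819152, 0.573576]] × [-12, -10]ᵀ ≈ [-15.0744, 4.0941]ᵀ
Result: (-15.0744, 4.0941)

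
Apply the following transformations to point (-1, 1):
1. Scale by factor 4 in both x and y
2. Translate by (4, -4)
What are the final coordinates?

Step 1: Scale (-1, 1) by 4 → (-4, 4)
Step 2: Translate by (4, -4) → (0, 0)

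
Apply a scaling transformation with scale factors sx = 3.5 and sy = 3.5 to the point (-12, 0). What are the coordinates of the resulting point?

Scaling matrix:
[[3.50, 0], [0, 3.50]]
Result: (-12 × 3.5, 0 × 3.5) = (-42, 0)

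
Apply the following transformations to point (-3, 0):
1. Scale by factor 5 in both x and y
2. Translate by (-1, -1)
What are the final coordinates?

Step 1: Scale (-3, 0) by 5 → (-15, 0)
Step 2: Translate by (-1, -1) → (-16, -1)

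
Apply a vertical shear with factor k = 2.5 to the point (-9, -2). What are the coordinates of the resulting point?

Shear matrix for vertical shear with factor k = 2.5:
[[1, 0], [2.50, 1]]
Result: (-9, -2) → (-9, -24.5)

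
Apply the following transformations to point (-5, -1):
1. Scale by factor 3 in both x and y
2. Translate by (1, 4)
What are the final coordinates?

Step 1: Scale (-5, -1) by 3 → (-15, -3)
Step 2: Translate by (1, 4) → (-14, 1)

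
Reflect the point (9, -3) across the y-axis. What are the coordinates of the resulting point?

Reflection across y-axis: (9, -3) → (-9, -3)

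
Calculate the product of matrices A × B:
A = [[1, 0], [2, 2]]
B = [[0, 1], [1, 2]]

Matrix multiplication:
C[0][0] = 1×0 + 0×1 = 0
C[0][1] = 1×1 + 0×2 = 1
C[1][0] = 2×0 + 2×1 = 2
C[1][1] = 2×1 + 2×2 = 6
Result: [[0, 1], [2, 6]]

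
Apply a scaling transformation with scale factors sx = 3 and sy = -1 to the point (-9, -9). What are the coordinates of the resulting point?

Scaling matrix:
[[3, 0], [0, -1]]
Result: (-9 × 3, -9 × -1) = (-27, 9)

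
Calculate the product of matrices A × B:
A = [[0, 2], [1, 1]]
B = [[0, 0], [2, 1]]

Matrix multiplication:
C[0][0] = 0×0 + 2×2 = 4
C[0][1] = 0×0 + 2×1 = 2
C[1][0] = 1×0 + 1×2 = 2
C[1][1] = 1×0 + 1×1 = 1
Result: [[4, 2], [2, 1]]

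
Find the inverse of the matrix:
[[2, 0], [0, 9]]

For [[a,b],[c,d]], inverse = (1/det)·[[d,-b],[-c,a]]
det = (2)(9) - (0)(0) = 18 - 0 = 18
Inverse = (1/18)·[[9, 0], [0, 2]]
= [[1/2, 0], [0, 1/9]]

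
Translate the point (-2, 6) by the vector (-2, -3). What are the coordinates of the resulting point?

Translation by (-2, -3) (homogeneous matrix [[1, 0, -2], [0, 1, -3], [0, 0, 1]]):
x' = -2 + -2 = -4
y' = 6 + -3 = 3
Result: (-4, 3)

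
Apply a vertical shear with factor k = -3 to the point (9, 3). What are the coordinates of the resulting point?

Shear matrix for vertical shear with factor k = -3:
[[1, 0], [-3, 1]]
Result: (9, 3) → (9, -24)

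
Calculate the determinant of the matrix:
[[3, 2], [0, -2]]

For a 2×2 matrix [[a, b], [c, d]], det = ad - bc
det = (3)(-2) - (2)(0) = -6 - 0 = -6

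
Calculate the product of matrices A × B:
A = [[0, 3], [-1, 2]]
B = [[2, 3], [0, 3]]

Matrix multiplication:
C[0][0] = 0×2 + 3×0 = 0
C[0][1] = 0×3 + 3×3 = 9
C[1][0] = -1×2 + 2×0 = -2
C[1][1] = -1×3 + 2×3 = 3
Result: [[0, 9], [-2, 3]]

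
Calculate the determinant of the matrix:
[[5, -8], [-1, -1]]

For a 2×2 matrix [[a, b], [c, d]], det = ad - bc
det = (5)(-1) - (-8)(-1) = -5 - 8 = -13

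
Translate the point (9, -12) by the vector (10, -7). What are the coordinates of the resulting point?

Translation by (10, -7) (homogeneous matrix [[1, 0, 10], [0, 1, -7], [0, 0, 1]]):
x' = 9 + 10 = 19
y' = -12 + -7 = -19
Result: (19, -19)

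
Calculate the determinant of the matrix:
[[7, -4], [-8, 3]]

For a 2×2 matrix [[a, b], [c, d]], det = ad - bc
det = (7)(3) - (-4)(-8) = 21 - 32 = -11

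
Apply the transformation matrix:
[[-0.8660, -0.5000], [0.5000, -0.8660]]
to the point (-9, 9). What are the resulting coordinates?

Matrix multiplication:
[[-0.8660, -0.5000], [0.5000, -0.8660]] × [-9, 9]ᵀ
= [(-0.8660)(-9) + (-0.5000)(9), (0.5000)(-9) + (-0.8660)(9)]ᵀ
= [3.2940, -12.2940]ᵀ
Result: (3.2940, -12.2940)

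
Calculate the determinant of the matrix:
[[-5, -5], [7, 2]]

For a 2×2 matrix [[a, b], [c, d]], det = ad - bc
det = (-5)(2) - (-5)(7) = -10 - -35 = 25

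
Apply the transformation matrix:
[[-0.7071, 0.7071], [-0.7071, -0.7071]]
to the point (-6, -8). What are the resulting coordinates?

Matrix multiplication:
[[-0.7071, 0.7071], [-0.7071, -0.7071]] × [-6, -8]ᵀ
= [(-0.7071)(-6) + (0.7071)(-8), (-0.7071)(-6) + (-0.7071)(-8)]ᵀ
= [-1.4142, 9.8994]ᵀ
Result: (-1.4142, 9.8994)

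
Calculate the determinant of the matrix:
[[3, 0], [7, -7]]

For a 2×2 matrix [[a, b], [c, d]], det = ad - bc
det = (3)(-7) - (0)(7) = -21 - 0 = -21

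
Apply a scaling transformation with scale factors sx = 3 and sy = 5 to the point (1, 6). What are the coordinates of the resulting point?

Scaling matrix:
[[3, 0], [0, 5]]
Result: (1 × 3, 6 × 5) = (3, 30)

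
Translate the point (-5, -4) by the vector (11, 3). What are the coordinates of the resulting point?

Translation by (11, 3) (homogeneous matrix [[1, 0, 11], [0, 1, 3], [0, 0, 1]]):
x' = -5 + 11 = 6
y' = -4 + 3 = -1
Result: (6, -1)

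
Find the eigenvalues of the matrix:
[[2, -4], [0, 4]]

Characteristic equation: det(A - λI) = 0
λ² - (trace)λ + (det) = 0
trace = 2 + 4 = 6, det = (2)(4) - (-4)(0) = 8
λ² - (6)λ + (8) = 0
λ = (6 ± √((6)² - 4·(8))) / 2 = (6 ± √4) / 2
Solving: λ = 2, 4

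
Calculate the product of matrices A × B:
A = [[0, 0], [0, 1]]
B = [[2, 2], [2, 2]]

Matrix multiplication:
C[0][0] = 0×2 + 0×2 = 0
C[0][1] = 0×2 + 0×2 = 0
C[1][0] = 0×2 + 1×2 = 2
C[1][1] = 0×2 + 1×2 = 2
Result: [[0, 0], [2, 2]]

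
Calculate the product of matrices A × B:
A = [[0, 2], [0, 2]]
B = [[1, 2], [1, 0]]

Matrix multiplication:
C[0][0] = 0×1 + 2×1 = 2
C[0][1] = 0×2 + 2×0 = 0
C[1][0] = 0×1 + 2×1 = 2
C[1][1] = 0×2 + 2×0 = 0
Result: [[2, 0], [2, 0]]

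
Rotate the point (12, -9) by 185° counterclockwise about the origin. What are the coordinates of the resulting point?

Rotation matrix for 185°: [[cos 185°, -sin 185°], [sin 185°, cos 185°]] ≈ [[-0.996195, 0.087156], [-0.087156, -0.996195]]
[[-0.996195, 0.087156], [-0.087156, -0.996195]] × [12, -9]ᵀ ≈ [-12.7387, 7.9199]ᵀ
Result: (-12.7387, 7.9199)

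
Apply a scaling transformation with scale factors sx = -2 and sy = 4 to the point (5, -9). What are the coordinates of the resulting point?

Scaling matrix:
[[-2, 0], [0, 4]]
Result: (5 × -2, -9 × 4) = (-10, -36)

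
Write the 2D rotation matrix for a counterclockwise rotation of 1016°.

Rotation matrix formula: [[cos θ, -sin θ], [sin θ, cos θ]]
For θ = 1016°:
cos(1016°) = 0.4384
sin(1016°) = -0.8988
Result: [[0.4384, 0.8988], [-0.8988, 0.4384]]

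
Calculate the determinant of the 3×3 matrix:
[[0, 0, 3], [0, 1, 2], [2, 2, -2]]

Expansion along first row:
det = 0·det([[1,2],[2,-2]]) - 0·det([[0,2],[2,-2]]) + 3·det([[0,1],[2,2]])
    = 0·(1·-2 - 2·2) - 0·(0·-2 - 2·2) + 3·(0·2 - 1·2)
    = 0·-6 - 0·-4 + 3·-2
    = 0 + 0 + -6 = -6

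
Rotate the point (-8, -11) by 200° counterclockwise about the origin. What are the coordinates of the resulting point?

Rotation matrix for 200°: [[cos 200°, -sin 200°], [sin 200°, cos 200°]] ≈ [[-0.939693, 0.342020], [-0.342020, -0.939693]]
[[-0.939693, 0.342020], [-0.342020, -0.939693]] × [-8, -11]ᵀ ≈ [3.7553, 13.0728]ᵀ
Result: (3.7553, 13.0728)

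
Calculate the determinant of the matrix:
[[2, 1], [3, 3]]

For a 2×2 matrix [[a, b], [c, d]], det = ad - bc
det = (2)(3) - (1)(3) = 6 - 3 = 3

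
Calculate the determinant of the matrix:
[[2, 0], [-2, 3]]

For a 2×2 matrix [[a, b], [c, d]], det = ad - bc
det = (2)(3) - (0)(-2) = 6 - 0 = 6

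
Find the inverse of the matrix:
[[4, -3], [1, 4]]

For [[a,b],[c,d]], inverse = (1/det)·[[d,-b],[-c,a]]
det = (4)(4) - (-3)(1) = 16 - -3 = 19
Inverse = (1/19)·[[4, 3], [-1, 4]]
= [[4/19, 3/19], [-1/19, 4/19]]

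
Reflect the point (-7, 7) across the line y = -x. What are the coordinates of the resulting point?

Reflection across line y = -x: (-7, 7) → (-7, 7)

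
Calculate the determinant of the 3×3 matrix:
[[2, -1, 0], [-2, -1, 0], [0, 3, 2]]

Expansion along first row:
det = 2·det([[-1,0],[3,2]]) - -1·det([[-2,0],[0,2]]) + 0·det([[-2,-1],[0,3]])
    = 2·(-1·2 - 0·3) - -1·(-2·2 - 0·0) + 0·(-2·3 - -1·0)
    = 2·-2 - -1·-4 + 0·-6
    = -4 + -4 + 0 = -8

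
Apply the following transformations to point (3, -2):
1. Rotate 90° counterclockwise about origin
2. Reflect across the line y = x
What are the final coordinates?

Step 1: Rotate 90° → (2, 3)
Step 2: Reflect across line y = x → (3, 2)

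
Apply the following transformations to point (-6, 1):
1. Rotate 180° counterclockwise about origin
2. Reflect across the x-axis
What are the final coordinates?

Step 1: Rotate 180° → (6, -1)
Step 2: Reflect across x-axis → (6, 1)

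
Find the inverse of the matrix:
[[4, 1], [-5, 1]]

For [[a,b],[c,d]], inverse = (1/det)·[[d,-b],[-c,a]]
det = (4)(1) - (1)(-5) = 4 - -5 = 9
Inverse = (1/9)·[[1, -1], [5, 4]]
= [[1/9, -1/9], [5/9, 4/9]]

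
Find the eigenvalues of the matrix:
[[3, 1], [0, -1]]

Characteristic equation: det(A - λI) = 0
λ² - (trace)λ + (det) = 0
trace = 3 + -1 = 2, det = (3)(-1) - (1)(0) = -3
λ² - (2)λ + (-3) = 0
λ = (2 ± √((2)² - 4·(-3))) / 2 = (2 ± √16) / 2
Solving: λ = -1, 3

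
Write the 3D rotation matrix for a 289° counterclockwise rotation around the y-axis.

Rotation matrix for counterclockwise 289° around y-axis:
cos(289°) = 0.3256, sin(289°) = -0.9455
Result: [[0.3256, 0, -0.9455], [0, 1, 0], [0.9455, 0, 0.3256]]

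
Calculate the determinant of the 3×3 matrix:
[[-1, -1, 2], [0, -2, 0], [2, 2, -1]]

Expansion along first row:
det = -1·det([[-2,0],[2,-1]]) - -1·det([[0,0],[2,-1]]) + 2·det([[0,-2],[2,2]])
    = -1·(-2·-1 - 0·2) - -1·(0·-1 - 0·2) + 2·(0·2 - -2·2)
    = -1·2 - -1·0 + 2·4
    = -2 + 0 + 8 = 6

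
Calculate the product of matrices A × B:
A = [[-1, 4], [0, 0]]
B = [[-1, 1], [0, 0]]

Matrix multiplication:
C[0][0] = -1×-1 + 4×0 = 1
C[0][1] = -1×1 + 4×0 = -1
C[1][0] = 0×-1 + 0×0 = 0
C[1][1] = 0×1 + 0×0 = 0
Result: [[1, -1], [0, 0]]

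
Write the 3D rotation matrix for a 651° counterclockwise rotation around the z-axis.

Rotation matrix for counterclockwise 651° around z-axis:
cos(651°) = 0.3584, sin(651°) = -0.9336
Result: [[0.3584, 0.9336, 0], [-0.9336, 0.3584, 0], [0, 0, 1]]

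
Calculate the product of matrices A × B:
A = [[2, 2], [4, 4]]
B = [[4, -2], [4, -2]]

Matrix multiplication:
C[0][0] = 2×4 + 2×4 = 16
C[0][1] = 2×-2 + 2×-2 = -8
C[1][0] = 4×4 + 4×4 = 32
C[1][1] = 4×-2 + 4×-2 = -16
Result: [[16, -8], [32, -16]]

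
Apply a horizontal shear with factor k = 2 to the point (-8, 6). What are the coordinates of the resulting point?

Shear matrix for horizontal shear with factor k = 2:
[[1, 2], [0, 1]]
Result: (-8, 6) → (4, 6)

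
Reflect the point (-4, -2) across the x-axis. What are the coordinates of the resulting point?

Reflection across x-axis: (-4, -2) → (-4, 2)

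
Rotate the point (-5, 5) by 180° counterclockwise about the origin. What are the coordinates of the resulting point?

Rotation matrix for 180°: [[cos 180°, -sin 180°], [sin 180°, cos 180°]] = [[-1, 0], [0, -1]]
[[-1, 0], [0, -1]] × [-5, 5]ᵀ = [5, -5]ᵀ
Result: (5, -5)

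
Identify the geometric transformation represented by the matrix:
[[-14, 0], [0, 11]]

This matrix represents: non-uniform scaling by sx = -14, sy = 11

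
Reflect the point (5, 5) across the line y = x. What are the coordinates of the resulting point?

Reflection across line y = x: (5, 5) → (5, 5)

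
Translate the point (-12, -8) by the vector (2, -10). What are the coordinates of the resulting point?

Translation by (2, -10) (homogeneous matrix [[1, 0, 2], [0, 1, -10], [0, 0, 1]]):
x' = -12 + 2 = -10
y' = -8 + -10 = -18
Result: (-10, -18)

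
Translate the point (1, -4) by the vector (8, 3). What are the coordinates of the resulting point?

Translation by (8, 3) (homogeneous matrix [[1, 0, 8], [0, 1, 3], [0, 0, 1]]):
x' = 1 + 8 = 9
y' = -4 + 3 = -1
Result: (9, -1)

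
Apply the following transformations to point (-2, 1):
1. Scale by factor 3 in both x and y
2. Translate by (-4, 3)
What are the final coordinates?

Step 1: Scale (-2, 1) by 3 → (-6, 3)
Step 2: Translate by (-4, 3) → (-10, 6)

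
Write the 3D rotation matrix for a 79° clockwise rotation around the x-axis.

Rotation matrix for clockwise 79° around x-axis:
A clockwise rotation by 79° is a counterclockwise rotation by -79°.
cos(-79°) = 0.1908, sin(-79°) = -0.9816
Result: [[1, 0, 0], [0, 0.1908, 0.9816], [0, -0.9816, 0.1908]]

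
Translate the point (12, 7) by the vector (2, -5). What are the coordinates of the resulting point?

Translation by (2, -5) (homogeneous matrix [[1, 0, 2], [0, 1, -5], [0, 0, 1]]):
x' = 12 + 2 = 14
y' = 7 + -5 = 2
Result: (14, 2)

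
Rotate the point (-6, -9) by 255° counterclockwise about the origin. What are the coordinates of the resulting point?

Rotation matrix for 255°: [[cos 255°, -sin 255°], [sin 255°, cos 255°]] ≈ [[-0.258819, 0.965926], [-0.965926, -0.258819]]
[[-0.258819, 0.965926], [-0.965926, -0.258819]] × [-6, -9]ᵀ ≈ [-7.1404, 8.1249]ᵀ
Result: (-7.1404, 8.1249)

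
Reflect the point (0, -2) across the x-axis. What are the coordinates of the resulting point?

Reflection across x-axis: (0, -2) → (0, 2)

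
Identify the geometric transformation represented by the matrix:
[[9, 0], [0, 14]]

This matrix represents: non-uniform scaling by sx = 9, sy = 14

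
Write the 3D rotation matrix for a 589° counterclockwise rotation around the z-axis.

Rotation matrix for counterclockwise 589° around z-axis:
cos(589°) = -0.6561, sin(589°) = -0.7547
Result: [[-0.6561, 0.7547, 0], [-0.7547, -0.6561, 0], [0, 0, 1]]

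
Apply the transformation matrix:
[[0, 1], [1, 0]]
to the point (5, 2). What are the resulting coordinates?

Matrix multiplication:
[[0, 1], [1, 0]] × [5, 2]ᵀ
= [(0)(5) + (1)(2), (1)(5) + (0)(2)]ᵀ
= [2, 5]ᵀ
Result: (2, 5)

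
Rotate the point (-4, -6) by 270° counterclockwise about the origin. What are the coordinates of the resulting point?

Rotation matrix for 270°: [[cos 270°, -sin 270°], [sin 270°, cos 270°]] = [[0, 1], [-1, 0]]
[[0, 1], [-1, 0]] × [-4, -6]ᵀ = [-6, 4]ᵀ
Result: (-6, 4)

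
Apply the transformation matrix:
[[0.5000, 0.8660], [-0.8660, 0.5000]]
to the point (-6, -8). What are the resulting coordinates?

Matrix multiplication:
[[0.5000, 0.8660], [-0.8660, 0.5000]] × [-6, -8]ᵀ
= [(0.5000)(-6) + (0.8660)(-8), (-0.8660)(-6) + (0.5000)(-8)]ᵀ
= [-9.9280, 1.1960]ᵀ
Result: (-9.9280, 1.1960)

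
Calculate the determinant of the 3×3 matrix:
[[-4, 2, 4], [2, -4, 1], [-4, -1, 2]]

Expansion along first row:
det = -4·det([[-4,1],[-1,2]]) - 2·det([[2,1],[-4,2]]) + 4·det([[2,-4],[-4,-1]])
    = -4·(-4·2 - 1·-1) - 2·(2·2 - 1·-4) + 4·(2·-1 - -4·-4)
    = -4·-7 - 2·8 + 4·-18
    = 28 + -16 + -72 = -60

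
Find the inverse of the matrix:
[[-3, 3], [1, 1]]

For [[a,b],[c,d]], inverse = (1/det)·[[d,-b],[-c,a]]
det = (-3)(1) - (3)(1) = -3 - 3 = -6
Inverse = (1/-6)·[[1, -3], [-1, -3]]
= [[-1/6, 1/2], [1/6, 1/2]]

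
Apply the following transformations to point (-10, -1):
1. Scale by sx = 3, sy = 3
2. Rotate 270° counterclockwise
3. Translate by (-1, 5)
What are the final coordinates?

Step 1: Scale → (-30, -3)
Step 2: Rotate 270° → (-3, 30)
Step 3: Translate → (-4, 35)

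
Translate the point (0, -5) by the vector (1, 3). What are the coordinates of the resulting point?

Translation by (1, 3) (homogeneous matrix [[1, 0, 1], [0, 1, 3], [0, 0, 1]]):
x' = 0 + 1 = 1
y' = -5 + 3 = -2
Result: (1, -2)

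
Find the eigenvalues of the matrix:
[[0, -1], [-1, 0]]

Characteristic equation: det(A - λI) = 0
λ² - (trace)λ + (det) = 0
trace = 0 + 0 = 0, det = (0)(0) - (-1)(-1) = -1
λ² - (0)λ + (-1) = 0
λ = (0 ± √((0)² - 4·(-1))) / 2 = (0 ± √4) / 2
Solving: λ = -1, 1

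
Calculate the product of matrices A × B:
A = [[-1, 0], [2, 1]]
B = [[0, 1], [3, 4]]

Matrix multiplication:
C[0][0] = -1×0 + 0×3 = 0
C[0][1] = -1×1 + 0×4 = -1
C[1][0] = 2×0 + 1×3 = 3
C[1][1] = 2×1 + 1×4 = 6
Result: [[0, -1], [3, 6]]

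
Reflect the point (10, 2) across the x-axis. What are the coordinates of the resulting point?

Reflection across x-axis: (10, 2) → (10, -2)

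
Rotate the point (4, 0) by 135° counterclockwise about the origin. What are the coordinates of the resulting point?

Rotation matrix for 135°: [[cos 135°, -sin 135°], [sin 135°, cos 135°]] ≈ [[-0.707107, -0.707107], [0.707107, -0.707107]]
[[-0.707107, -0.707107], [0.707107, -0.707107]] × [4, 0]ᵀ ≈ [-2.8284, 2.8284]ᵀ
Result: (-2.8284, 2.8284)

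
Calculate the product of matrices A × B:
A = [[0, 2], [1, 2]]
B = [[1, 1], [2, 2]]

Matrix multiplication:
C[0][0] = 0×1 + 2×2 = 4
C[0][1] = 0×1 + 2×2 = 4
C[1][0] = 1×1 + 2×2 = 5
C[1][1] = 1×1 + 2×2 = 5
Result: [[4, 4], [5, 5]]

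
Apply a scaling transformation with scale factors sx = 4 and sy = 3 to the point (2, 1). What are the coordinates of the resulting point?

Scaling matrix:
[[4, 0], [0, 3]]
Result: (2 × 4, 1 × 3) = (8, 3)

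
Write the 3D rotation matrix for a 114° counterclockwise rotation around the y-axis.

Rotation matrix for counterclockwise 114° around y-axis:
cos(114°) = -0.4067, sin(114°) = 0.9135
Result: [[-0.4067, 0, 0.9135], [0, 1, 0], [-0.9135, 0, -0.4067]]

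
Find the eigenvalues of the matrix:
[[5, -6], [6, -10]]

Characteristic equation: det(A - λI) = 0
λ² - (trace)λ + (det) = 0
trace = 5 + -10 = -5, det = (5)(-10) - (-6)(6) = -14
λ² - (-5)λ + (-14) = 0
λ = (-5 ± √((-5)² - 4·(-14))) / 2 = (-5 ± √81) / 2
Solving: λ = -7, 2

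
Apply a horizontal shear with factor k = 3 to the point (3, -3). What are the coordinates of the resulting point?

Shear matrix for horizontal shear with factor k = 3:
[[1, 3], [0, 1]]
Result: (3, -3) → (-6, -3)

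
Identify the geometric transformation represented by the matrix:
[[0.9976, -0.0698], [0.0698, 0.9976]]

This matrix represents: rotation by 4° counterclockwise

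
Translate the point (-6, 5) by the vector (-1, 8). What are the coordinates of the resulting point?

Translation by (-1, 8) (homogeneous matrix [[1, 0, -1], [0, 1, 8], [0, 0, 1]]):
x' = -6 + -1 = -7
y' = 5 + 8 = 13
Result: (-7, 13)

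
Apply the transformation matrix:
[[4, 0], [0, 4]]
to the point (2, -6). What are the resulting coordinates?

Matrix multiplication:
[[4, 0], [0, 4]] × [2, -6]ᵀ
= [(4)(2) + (0)(-6), (0)(2) + (4)(-6)]ᵀ
= [8, -24]ᵀ
Result: (8, -24)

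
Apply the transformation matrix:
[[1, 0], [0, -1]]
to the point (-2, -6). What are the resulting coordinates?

Matrix multiplication:
[[1, 0], [0, -1]] × [-2, -6]ᵀ
= [(1)(-2) + (0)(-6), (0)(-2) + (-1)(-6)]ᵀ
= [-2, 6]ᵀ
Result: (-2, 6)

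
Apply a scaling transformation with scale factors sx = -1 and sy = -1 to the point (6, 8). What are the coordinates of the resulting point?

Scaling matrix:
[[-1, 0], [0, -1]]
Result: (6 × -1, 8 × -1) = (-6, -8)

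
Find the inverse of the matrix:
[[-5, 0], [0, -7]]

For [[a,b],[c,d]], inverse = (1/det)·[[d,-b],[-c,a]]
det = (-5)(-7) - (0)(0) = 35 - 0 = 35
Inverse = (1/35)·[[-7, 0], [0, -5]]
= [[-1/5, 0], [0, -1/7]]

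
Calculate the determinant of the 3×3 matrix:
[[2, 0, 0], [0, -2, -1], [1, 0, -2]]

Expansion along first row:
det = 2·det([[-2,-1],[0,-2]]) - 0·det([[0,-1],[1,-2]]) + 0·det([[0,-2],[1,0]])
    = 2·(-2·-2 - -1·0) - 0·(0·-2 - -1·1) + 0·(0·0 - -2·1)
    = 2·4 - 0·1 + 0·2
    = 8 + 0 + 0 = 8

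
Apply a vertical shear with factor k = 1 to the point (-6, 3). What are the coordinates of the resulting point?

Shear matrix for vertical shear with factor k = 1:
[[1, 0], [1, 1]]
Result: (-6, 3) → (-6, -3)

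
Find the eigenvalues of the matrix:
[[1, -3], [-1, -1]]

Characteristic equation: det(A - λI) = 0
λ² - (trace)λ + (det) = 0
trace = 1 + -1 = 0, det = (1)(-1) - (-3)(-1) = -4
λ² - (0)λ + (-4) = 0
λ = (0 ± √((0)² - 4·(-4))) / 2 = (0 ± √16) / 2
Solving: λ = -2, 2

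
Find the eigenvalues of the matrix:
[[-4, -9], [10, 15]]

Characteristic equation: det(A - λI) = 0
λ² - (trace)λ + (det) = 0
trace = -4 + 15 = 11, det = (-4)(15) - (-9)(10) = 30
λ² - (11)λ + (30) = 0
λ = (11 ± √((11)² - 4·(30))) / 2 = (11 ± √1) / 2
Solving: λ = 5, 6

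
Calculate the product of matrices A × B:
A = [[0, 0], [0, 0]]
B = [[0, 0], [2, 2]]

Matrix multiplication:
C[0][0] = 0×0 + 0×2 = 0
C[0][1] = 0×0 + 0×2 = 0
C[1][0] = 0×0 + 0×2 = 0
C[1][1] = 0×0 + 0×2 = 0
Result: [[0, 0], [0, 0]]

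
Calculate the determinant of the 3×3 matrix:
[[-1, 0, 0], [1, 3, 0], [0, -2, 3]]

Expansion along first row:
det = -1·det([[3,0],[-2,3]]) - 0·det([[1,0],[0,3]]) + 0·det([[1,3],[0,-2]])
    = -1·(3·3 - 0·-2) - 0·(1·3 - 0·0) + 0·(1·-2 - 3·0)
    = -1·9 - 0·3 + 0·-2
    = -9 + 0 + 0 = -9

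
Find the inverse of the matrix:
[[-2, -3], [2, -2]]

For [[a,b],[c,d]], inverse = (1/det)·[[d,-b],[-c,a]]
det = (-2)(-2) - (-3)(2) = 4 - -6 = 10
Inverse = (1/10)·[[-2, 3], [-2, -2]]
= [[-1/5, 3/10], [-1/5, -1/5]]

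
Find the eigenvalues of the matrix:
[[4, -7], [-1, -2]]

Characteristic equation: det(A - λI) = 0
λ² - (trace)λ + (det) = 0
trace = 4 + -2 = 2, det = (4)(-2) - (-7)(-1) = -15
λ² - (2)λ + (-15) = 0
λ = (2 ± √((2)² - 4·(-15))) / 2 = (2 ± √64) / 2
Solving: λ = -3, 5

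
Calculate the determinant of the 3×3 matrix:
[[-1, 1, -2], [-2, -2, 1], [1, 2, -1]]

Expansion along first row:
det = -1·det([[-2,1],[2,-1]]) - 1·det([[-2,1],[1,-1]]) + -2·det([[-2,-2],[1,2]])
    = -1·(-2·-1 - 1·2) - 1·(-2·-1 - 1·1) + -2·(-2·2 - -2·1)
    = -1·0 - 1·1 + -2·-2
    = 0 + -1 + 4 = 3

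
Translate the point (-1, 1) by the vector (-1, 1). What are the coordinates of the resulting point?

Translation by (-1, 1) (homogeneous matrix [[1, 0, -1], [0, 1, 1], [0, 0, 1]]):
x' = -1 + -1 = -2
y' = 1 + 1 = 2
Result: (-2, 2)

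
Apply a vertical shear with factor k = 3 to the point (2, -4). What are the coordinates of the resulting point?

Shear matrix for vertical shear with factor k = 3:
[[1, 0], [3, 1]]
Result: (2, -4) → (2, 2)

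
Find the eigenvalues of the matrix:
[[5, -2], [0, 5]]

Characteristic equation: det(A - λI) = 0
λ² - (trace)λ + (det) = 0
trace = 5 + 5 = 10, det = (5)(5) - (-2)(0) = 25
λ² - (10)λ + (25) = 0
λ = (10 ± √((10)² - 4·(25))) / 2 = (10 ± √0) / 2
Solving: λ = 5, 5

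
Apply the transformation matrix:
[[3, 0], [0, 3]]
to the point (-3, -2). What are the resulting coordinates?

Matrix multiplication:
[[3, 0], [0, 3]] × [-3, -2]ᵀ
= [(3)(-3) + (0)(-2), (0)(-3) + (3)(-2)]ᵀ
= [-9, -6]ᵀ
Result: (-9, -6)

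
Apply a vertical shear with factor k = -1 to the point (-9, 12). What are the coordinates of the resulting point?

Shear matrix for vertical shear with factor k = -1:
[[1, 0], [-1, 1]]
Result: (-9, 12) → (-9, 21)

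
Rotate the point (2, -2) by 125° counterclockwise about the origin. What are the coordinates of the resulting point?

Rotation matrix for 125°: [[cos 125°, -sin 125°], [sin 125°, cos 125°]] ≈ [[-0.573576, -0.819152], [0.819152, -0.573576]]
[[-0.573576, -0.819152], [0.819152, -0.573576]] × [2, -2]ᵀ ≈ [0.4912, 2.7855]ᵀ
Result: (0.4912, 2.7855)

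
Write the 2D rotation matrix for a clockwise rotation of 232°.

Rotation matrix formula: [[cos θ, -sin θ], [sin θ, cos θ]]
A clockwise rotation by 232° is equivalent to a counterclockwise rotation by -232°.
For θ = -232°:
cos(-232°) = -0.6157
sin(-232°) = 0.7880
Result: [[-0.6157, -0.7880], [0.7880, -0.6157]]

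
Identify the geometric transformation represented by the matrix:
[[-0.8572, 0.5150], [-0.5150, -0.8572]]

This matrix represents: rotation by 211° counterclockwise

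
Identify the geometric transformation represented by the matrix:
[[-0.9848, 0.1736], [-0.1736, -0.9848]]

This matrix represents: rotation by 190° counterclockwise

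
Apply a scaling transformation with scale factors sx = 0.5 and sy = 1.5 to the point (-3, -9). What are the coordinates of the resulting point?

Scaling matrix:
[[0.50, 0], [0, 1.50]]
Result: (-3 × 0.5, -9 × 1.5) = (-1.5, -13.5)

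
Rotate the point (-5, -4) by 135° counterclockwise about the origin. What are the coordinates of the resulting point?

Rotation matrix for 135°: [[cos 135°, -sin 135°], [sin 135°, cos 135°]] ≈ [[-0.707107, -0.707107], [0.707107, -0.707107]]
[[-0.707107, -0.707107], [0.707107, -0.707107]] × [-5, -4]ᵀ ≈ [6.3640, -0.7071]ᵀ
Result: (6.3640, -0.7071)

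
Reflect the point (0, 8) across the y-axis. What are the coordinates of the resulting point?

Reflection across y-axis: (0, 8) → (0, 8)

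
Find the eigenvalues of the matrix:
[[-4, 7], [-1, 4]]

Characteristic equation: det(A - λI) = 0
λ² - (trace)λ + (det) = 0
trace = -4 + 4 = 0, det = (-4)(4) - (7)(-1) = -9
λ² - (0)λ + (-9) = 0
λ = (0 ± √((0)² - 4·(-9))) / 2 = (0 ± √36) / 2
Solving: λ = -3, 3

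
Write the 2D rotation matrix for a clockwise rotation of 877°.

Rotation matrix formula: [[cos θ, -sin θ], [sin θ, cos θ]]
A clockwise rotation by 877° is equivalent to a counterclockwise rotation by -877°.
For θ = -877°:
cos(-877°) = -0.9205
sin(-877°) = -0.3907
Result: [[-0.9205, 0.3907], [-0.3907, -0.9205]]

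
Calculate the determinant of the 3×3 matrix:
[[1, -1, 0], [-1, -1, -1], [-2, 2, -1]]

Expansion along first row:
det = 1·det([[-1,-1],[2,-1]]) - -1·det([[-1,-1],[-2,-1]]) + 0·det([[-1,-1],[-2,2]])
    = 1·(-1·-1 - -1·2) - -1·(-1·-1 - -1·-2) + 0·(-1·2 - -1·-2)
    = 1·3 - -1·-1 + 0·-4
    = 3 + -1 + 0 = 2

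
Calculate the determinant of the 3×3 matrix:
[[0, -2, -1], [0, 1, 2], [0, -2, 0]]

Expansion along first row:
det = 0·det([[1,2],[-2,0]]) - -2·det([[0,2],[0,0]]) + -1·det([[0,1],[0,-2]])
    = 0·(1·0 - 2·-2) - -2·(0·0 - 2·0) + -1·(0·-2 - 1·0)
    = 0·4 - -2·0 + -1·0
    = 0 + 0 + 0 = 0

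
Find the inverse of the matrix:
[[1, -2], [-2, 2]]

For [[a,b],[c,d]], inverse = (1/det)·[[d,-b],[-c,a]]
det = (1)(2) - (-2)(-2) = 2 - 4 = -2
Inverse = (1/-2)·[[2, 2], [2, 1]]
= [[-1, -1], [-1, -1/2]]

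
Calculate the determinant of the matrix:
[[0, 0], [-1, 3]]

For a 2×2 matrix [[a, b], [c, d]], det = ad - bc
det = (0)(3) - (0)(-1) = 0 - 0 = 0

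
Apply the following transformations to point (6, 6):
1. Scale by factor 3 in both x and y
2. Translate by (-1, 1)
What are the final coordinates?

Step 1: Scale (6, 6) by 3 → (18, 18)
Step 2: Translate by (-1, 1) → (17, 19)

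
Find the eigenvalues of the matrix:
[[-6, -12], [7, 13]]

Characteristic equation: det(A - λI) = 0
λ² - (trace)λ + (det) = 0
trace = -6 + 13 = 7, det = (-6)(13) - (-12)(7) = 6
λ² - (7)λ + (6) = 0
λ = (7 ± √((7)² - 4·(6))) / 2 = (7 ± √25) / 2
Solving: λ = 1, 6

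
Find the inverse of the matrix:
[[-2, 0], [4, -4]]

For [[a,b],[c,d]], inverse = (1/det)·[[d,-b],[-c,a]]
det = (-2)(-4) - (0)(4) = 8 - 0 = 8
Inverse = (1/8)·[[-4, 0], [-4, -2]]
= [[-1/2, 0], [-1/2, -1/4]]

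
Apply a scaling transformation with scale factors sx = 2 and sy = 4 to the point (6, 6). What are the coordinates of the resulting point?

Scaling matrix:
[[2, 0], [0, 4]]
Result: (6 × 2, 6 × 4) = (12, 24)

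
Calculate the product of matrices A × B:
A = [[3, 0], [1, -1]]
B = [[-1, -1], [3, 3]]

Matrix multiplication:
C[0][0] = 3×-1 + 0×3 = -3
C[0][1] = 3×-1 + 0×3 = -3
C[1][0] = 1×-1 + -1×3 = -4
C[1][1] = 1×-1 + -1×3 = -4
Result: [[-3, -3], [-4, -4]]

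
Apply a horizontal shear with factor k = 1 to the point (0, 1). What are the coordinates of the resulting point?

Shear matrix for horizontal shear with factor k = 1:
[[1, 1], [0, 1]]
Result: (0, 1) → (1, 1)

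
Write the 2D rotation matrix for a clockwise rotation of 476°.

Rotation matrix formula: [[cos θ, -sin θ], [sin θ, cos θ]]
A clockwise rotation by 476° is equivalent to a counterclockwise rotation by -476°.
For θ = -476°:
cos(-476°) = -0.4384
sin(-476°) = -0.8988
Result: [[-0.4384, 0.8988], [-0.8988, -0.4384]]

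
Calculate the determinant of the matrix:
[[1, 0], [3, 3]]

For a 2×2 matrix [[a, b], [c, d]], det = ad - bc
det = (1)(3) - (0)(3) = 3 - 0 = 3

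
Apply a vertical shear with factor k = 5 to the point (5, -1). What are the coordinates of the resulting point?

Shear matrix for vertical shear with factor k = 5:
[[1, 0], [5, 1]]
Result: (5, -1) → (5, 24)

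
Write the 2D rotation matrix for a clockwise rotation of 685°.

Rotation matrix formula: [[cos θ, -sin θ], [sin θ, cos θ]]
A clockwise rotation by 685° is equivalent to a counterclockwise rotation by -685°.
For θ = -685°:
cos(-685°) = 0.8192
sin(-685°) = 0.5736
Result: [[0.8192, -0.5736], [0.5736, 0.8192]]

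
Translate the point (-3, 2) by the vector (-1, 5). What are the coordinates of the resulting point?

Translation by (-1, 5) (homogeneous matrix [[1, 0, -1], [0, 1, 5], [0, 0, 1]]):
x' = -3 + -1 = -4
y' = 2 + 5 = 7
Result: (-4, 7)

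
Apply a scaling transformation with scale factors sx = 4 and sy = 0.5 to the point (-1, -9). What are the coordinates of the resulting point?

Scaling matrix:
[[4, 0], [0, 0.50]]
Result: (-1 × 4, -9 × 0.5) = (-4, -4.5)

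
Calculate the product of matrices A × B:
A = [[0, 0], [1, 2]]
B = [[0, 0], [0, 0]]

Matrix multiplication:
C[0][0] = 0×0 + 0×0 = 0
C[0][1] = 0×0 + 0×0 = 0
C[1][0] = 1×0 + 2×0 = 0
C[1][1] = 1×0 + 2×0 = 0
Result: [[0, 0], [0, 0]]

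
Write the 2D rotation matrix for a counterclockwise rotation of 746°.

Rotation matrix formula: [[cos θ, -sin θ], [sin θ, cos θ]]
For θ = 746°:
cos(746°) = 0.8988
sin(746°) = 0.4384
Result: [[0.8988, -0.4384], [0.4384, 0.8988]]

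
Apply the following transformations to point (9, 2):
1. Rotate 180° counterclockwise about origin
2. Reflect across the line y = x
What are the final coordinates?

Step 1: Rotate 180° → (-9, -2)
Step 2: Reflect across line y = x → (-2, -9)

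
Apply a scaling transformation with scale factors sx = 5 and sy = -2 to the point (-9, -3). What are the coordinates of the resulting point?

Scaling matrix:
[[5, 0], [0, -2]]
Result: (-9 × 5, -3 × -2) = (-45, 6)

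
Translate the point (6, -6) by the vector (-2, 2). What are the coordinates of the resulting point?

Translation by (-2, 2) (homogeneous matrix [[1, 0, -2], [0, 1, 2], [0, 0, 1]]):
x' = 6 + -2 = 4
y' = -6 + 2 = -4
Result: (4, -4)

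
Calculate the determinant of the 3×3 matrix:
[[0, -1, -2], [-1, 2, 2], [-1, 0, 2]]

Expansion along first row:
det = 0·det([[2,2],[0,2]]) - -1·det([[-1,2],[-1,2]]) + -2·det([[-1,2],[-1,0]])
    = 0·(2·2 - 2·0) - -1·(-1·2 - 2·-1) + -2·(-1·0 - 2·-1)
    = 0·4 - -1·0 + -2·2
    = 0 + 0 + -4 = -4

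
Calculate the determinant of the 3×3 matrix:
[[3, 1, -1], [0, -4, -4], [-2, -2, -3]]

Expansion along first row:
det = 3·det([[-4,-4],[-2,-3]]) - 1·det([[0,-4],[-2,-3]]) + -1·det([[0,-4],[-2,-2]])
    = 3·(-4·-3 - -4·-2) - 1·(0·-3 - -4·-2) + -1·(0·-2 - -4·-2)
    = 3·4 - 1·-8 + -1·-8
    = 12 + 8 + 8 = 28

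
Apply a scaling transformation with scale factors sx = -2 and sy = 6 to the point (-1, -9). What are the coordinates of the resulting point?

Scaling matrix:
[[-2, 0], [0, 6]]
Result: (-1 × -2, -9 × 6) = (2, -54)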